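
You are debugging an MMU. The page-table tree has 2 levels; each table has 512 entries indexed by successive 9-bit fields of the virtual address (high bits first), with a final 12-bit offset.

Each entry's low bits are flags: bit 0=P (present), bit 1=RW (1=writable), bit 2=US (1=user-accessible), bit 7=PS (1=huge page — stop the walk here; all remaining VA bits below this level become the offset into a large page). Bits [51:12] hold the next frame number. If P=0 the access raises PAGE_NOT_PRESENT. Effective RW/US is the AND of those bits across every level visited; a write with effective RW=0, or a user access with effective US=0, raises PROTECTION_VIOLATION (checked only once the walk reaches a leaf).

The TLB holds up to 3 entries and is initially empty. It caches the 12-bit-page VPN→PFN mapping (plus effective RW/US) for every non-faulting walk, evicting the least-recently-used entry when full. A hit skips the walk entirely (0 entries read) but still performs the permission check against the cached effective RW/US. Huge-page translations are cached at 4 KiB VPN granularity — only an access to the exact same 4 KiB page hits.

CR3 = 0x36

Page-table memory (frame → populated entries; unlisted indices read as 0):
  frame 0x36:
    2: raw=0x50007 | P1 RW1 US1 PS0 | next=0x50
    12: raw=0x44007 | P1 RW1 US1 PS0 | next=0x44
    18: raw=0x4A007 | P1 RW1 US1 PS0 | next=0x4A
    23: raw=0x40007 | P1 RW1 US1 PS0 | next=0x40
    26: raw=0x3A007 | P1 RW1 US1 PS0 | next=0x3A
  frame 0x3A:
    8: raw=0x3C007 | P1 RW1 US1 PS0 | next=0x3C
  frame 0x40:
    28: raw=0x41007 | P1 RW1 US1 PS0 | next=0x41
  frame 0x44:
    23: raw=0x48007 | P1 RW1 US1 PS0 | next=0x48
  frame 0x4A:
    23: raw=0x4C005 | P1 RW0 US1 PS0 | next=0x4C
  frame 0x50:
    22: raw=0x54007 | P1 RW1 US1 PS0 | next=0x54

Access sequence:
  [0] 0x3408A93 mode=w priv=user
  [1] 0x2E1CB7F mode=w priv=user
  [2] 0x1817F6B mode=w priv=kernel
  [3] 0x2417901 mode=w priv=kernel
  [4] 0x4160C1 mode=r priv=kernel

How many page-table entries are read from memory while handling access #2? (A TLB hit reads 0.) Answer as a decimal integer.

Per-access translation:
#0 VA=0x3408A93 (w,user):
  L0: frame=0x36 idx=26 entry=0x3A007 [P=1 RW=1 US=1 PS=0]
  L1: frame=0x3A idx=8 entry=0x3C007 [P=1 RW=1 US=1 PS=0]
  ✓ 0x3CA93  — 2 lookups
#1 VA=0x2E1CB7F (w,user):
  L0: frame=0x36 idx=23 entry=0x40007 [P=1 RW=1 US=1 PS=0]
  L1: frame=0x40 idx=28 entry=0x41007 [P=1 RW=1 US=1 PS=0]
  ✓ 0x41B7F  — 2 lookups
#2 VA=0x1817F6B (w,kernel):
  L0: frame=0x36 idx=12 entry=0x44007 [P=1 RW=1 US=1 PS=0]
  L1: frame=0x44 idx=23 entry=0x48007 [P=1 RW=1 US=1 PS=0]
  ✓ 0x48F6B  — 2 lookups
#3 VA=0x2417901 (w,kernel):
  L0: frame=0x36 idx=18 entry=0x4A007 [P=1 RW=1 US=1 PS=0]
  L1: frame=0x4A idx=23 entry=0x4C005 [P=1 RW=0 US=1 PS=0]
  → PROTECTION_VIOLATION  (2 entries read)
#4 VA=0x4160C1 (r,kernel):
  L0: frame=0x36 idx=2 entry=0x50007 [P=1 RW=1 US=1 PS=0]
  L1: frame=0x50 idx=22 entry=0x54007 [P=1 RW=1 US=1 PS=0]
  ✓ 0x540C1  — 2 lookups

Entries read for #2: 2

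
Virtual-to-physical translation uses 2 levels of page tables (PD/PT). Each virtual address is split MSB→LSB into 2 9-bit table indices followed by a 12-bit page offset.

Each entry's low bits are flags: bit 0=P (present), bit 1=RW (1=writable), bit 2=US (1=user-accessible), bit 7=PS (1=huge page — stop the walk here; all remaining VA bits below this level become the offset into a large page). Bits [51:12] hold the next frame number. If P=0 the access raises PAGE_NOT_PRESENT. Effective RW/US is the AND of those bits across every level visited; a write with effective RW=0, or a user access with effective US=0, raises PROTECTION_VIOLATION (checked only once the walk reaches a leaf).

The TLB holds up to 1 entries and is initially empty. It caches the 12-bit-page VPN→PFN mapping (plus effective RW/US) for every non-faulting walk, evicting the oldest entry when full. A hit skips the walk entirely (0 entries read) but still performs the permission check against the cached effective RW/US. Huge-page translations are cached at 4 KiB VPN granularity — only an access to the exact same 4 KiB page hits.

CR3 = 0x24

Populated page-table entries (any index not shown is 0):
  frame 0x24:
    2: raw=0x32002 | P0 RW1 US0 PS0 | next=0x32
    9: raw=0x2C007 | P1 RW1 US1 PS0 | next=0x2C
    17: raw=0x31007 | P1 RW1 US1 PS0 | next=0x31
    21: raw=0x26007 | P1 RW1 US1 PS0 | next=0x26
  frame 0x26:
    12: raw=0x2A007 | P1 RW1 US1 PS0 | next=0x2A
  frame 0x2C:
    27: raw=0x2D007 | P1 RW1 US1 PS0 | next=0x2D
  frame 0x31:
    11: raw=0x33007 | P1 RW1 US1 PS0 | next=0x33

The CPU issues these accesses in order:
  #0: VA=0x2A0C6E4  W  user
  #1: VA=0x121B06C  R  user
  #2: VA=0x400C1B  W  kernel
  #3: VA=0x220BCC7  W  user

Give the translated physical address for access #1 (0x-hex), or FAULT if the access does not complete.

Per-access translation:
#0 VA=0x2A0C6E4 (w,user):
  lvl0: tbl 0x24, slot 21 ⇒ 0x26007 (P1/RW1/US1/PS0)
  lvl1: tbl 0x26, slot 12 ⇒ 0x2A007 (P1/RW1/US1/PS0)
  → PA=0x2A6E4  (2 entries read)
#1 VA=0x121B06C (r,user):
  lvl0: tbl 0x24, slot 9 ⇒ 0x2C007 (P1/RW1/US1/PS0)
  lvl1: tbl 0x2C, slot 27 ⇒ 0x2D007 (P1/RW1/US1/PS0)
  → PA=0x2D06C  (2 entries read)
#2 VA=0x400C1B (w,kernel):
  lvl0: tbl 0x24, slot 2 ⇒ 0x32002 (P0/RW1/US0/PS0)
  ⇒ fault: PAGE_NOT_PRESENT  — 1 lookups
#3 VA=0x220BCC7 (w,user):
  lvl0: tbl 0x24, slot 17 ⇒ 0x31007 (P1/RW1/US1/PS0)
  lvl1: tbl 0x31, slot 11 ⇒ 0x33007 (P1/RW1/US1/PS0)
  → PA=0x33CC7  (2 entries read)

Access #1 PA: 0x2D06C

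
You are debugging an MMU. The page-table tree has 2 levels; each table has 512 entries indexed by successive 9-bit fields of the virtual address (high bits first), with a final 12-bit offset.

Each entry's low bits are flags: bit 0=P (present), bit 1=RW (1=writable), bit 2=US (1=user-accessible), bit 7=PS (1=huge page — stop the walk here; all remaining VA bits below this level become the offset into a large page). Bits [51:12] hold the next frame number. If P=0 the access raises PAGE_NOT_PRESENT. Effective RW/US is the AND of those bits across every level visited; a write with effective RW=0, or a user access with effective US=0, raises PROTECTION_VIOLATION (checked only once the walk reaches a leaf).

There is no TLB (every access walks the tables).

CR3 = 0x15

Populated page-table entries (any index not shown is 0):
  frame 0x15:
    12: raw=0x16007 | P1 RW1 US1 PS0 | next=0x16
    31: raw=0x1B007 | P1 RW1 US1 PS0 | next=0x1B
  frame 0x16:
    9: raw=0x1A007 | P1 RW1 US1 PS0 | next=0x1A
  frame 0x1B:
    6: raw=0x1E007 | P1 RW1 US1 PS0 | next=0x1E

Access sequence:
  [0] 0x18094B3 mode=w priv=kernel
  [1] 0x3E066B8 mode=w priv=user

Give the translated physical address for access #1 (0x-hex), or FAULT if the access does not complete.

Walk each access:
#0 VA=0x18094B3 (w,kernel):
  L0: frame=0x15 idx=12 entry=0x16007 [P=1 RW=1 US=1 PS=0]
  L1: frame=0x16 idx=9 entry=0x1A007 [P=1 RW=1 US=1 PS=0]
  → PA=0x1A4B3  (2 entries read)
#1 VA=0x3E066B8 (w,user):
  L0: frame=0x15 idx=31 entry=0x1B007 [P=1 RW=1 US=1 PS=0]
  L1: frame=0x1B idx=6 entry=0x1E007 [P=1 RW=1 US=1 PS=0]
  → PA=0x1E6B8  (2 entries read)

Access #1 PA: 0x1E6B8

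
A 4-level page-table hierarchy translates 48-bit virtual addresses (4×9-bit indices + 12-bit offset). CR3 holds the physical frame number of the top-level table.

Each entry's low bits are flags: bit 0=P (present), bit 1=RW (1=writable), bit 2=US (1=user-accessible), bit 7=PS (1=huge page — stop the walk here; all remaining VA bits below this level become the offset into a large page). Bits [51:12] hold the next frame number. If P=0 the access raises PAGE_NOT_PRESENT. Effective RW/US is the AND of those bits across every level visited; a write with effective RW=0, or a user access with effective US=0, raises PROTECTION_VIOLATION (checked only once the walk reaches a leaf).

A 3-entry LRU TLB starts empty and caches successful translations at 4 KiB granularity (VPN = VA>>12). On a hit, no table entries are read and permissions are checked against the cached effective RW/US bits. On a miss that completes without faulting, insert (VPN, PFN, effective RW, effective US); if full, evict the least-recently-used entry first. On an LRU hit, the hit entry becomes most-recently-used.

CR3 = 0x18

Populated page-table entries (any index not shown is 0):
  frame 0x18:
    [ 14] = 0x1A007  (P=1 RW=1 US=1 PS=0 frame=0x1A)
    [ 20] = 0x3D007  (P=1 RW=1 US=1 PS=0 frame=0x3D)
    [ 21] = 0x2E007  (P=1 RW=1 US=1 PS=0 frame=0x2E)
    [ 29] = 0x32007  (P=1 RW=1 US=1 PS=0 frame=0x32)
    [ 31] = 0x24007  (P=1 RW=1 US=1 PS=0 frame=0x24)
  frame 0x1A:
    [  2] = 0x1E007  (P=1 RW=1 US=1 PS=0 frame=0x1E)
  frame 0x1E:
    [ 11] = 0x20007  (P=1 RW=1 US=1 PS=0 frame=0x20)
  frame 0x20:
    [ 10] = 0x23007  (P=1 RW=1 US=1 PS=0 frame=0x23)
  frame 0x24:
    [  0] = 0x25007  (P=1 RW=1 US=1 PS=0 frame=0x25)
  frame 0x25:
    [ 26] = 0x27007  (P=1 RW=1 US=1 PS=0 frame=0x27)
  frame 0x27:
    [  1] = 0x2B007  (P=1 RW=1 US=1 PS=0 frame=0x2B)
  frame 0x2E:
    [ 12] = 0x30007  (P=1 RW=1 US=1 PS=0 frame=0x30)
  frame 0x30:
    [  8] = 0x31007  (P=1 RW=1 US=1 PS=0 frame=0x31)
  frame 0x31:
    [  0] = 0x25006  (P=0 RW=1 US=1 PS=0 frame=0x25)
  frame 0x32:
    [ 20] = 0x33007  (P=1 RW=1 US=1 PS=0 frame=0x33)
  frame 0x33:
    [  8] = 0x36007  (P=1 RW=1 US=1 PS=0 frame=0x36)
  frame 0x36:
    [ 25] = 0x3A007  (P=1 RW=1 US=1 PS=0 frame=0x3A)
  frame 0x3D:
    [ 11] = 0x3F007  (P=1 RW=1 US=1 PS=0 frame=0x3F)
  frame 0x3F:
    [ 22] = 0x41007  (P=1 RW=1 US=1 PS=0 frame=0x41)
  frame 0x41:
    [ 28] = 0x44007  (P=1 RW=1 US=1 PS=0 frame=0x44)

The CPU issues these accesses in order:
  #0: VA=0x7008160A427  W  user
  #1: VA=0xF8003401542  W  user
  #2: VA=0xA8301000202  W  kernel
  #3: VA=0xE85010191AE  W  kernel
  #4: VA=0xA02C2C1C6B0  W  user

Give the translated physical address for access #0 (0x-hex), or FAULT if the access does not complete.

Trace:
#0 VA=0x7008160A427 (w,user):
  L0 @0x18[14] → 0x1A007  P=1,RW=1,US=1,PS=0
  L1 @0x1A[2] → 0x1E007  P=1,RW=1,US=1,PS=0
  L2 @0x1E[11] → 0x20007  P=1,RW=1,US=1,PS=0
  L3 @0x20[10] → 0x23007  P=1,RW=1,US=1,PS=0
  ✓ 0x23427  — 4 lookups
#1 VA=0xF8003401542 (w,user):
  L0 @0x18[31] → 0x24007  P=1,RW=1,US=1,PS=0
  L1 @0x24[0] → 0x25007  P=1,RW=1,US=1,PS=0
  L2 @0x25[26] → 0x27007  P=1,RW=1,US=1,PS=0
  L3 @0x27[1] → 0x2B007  P=1,RW=1,US=1,PS=0
  ✓ 0x2B542  — 4 lookups
#2 VA=0xA8301000202 (w,kernel):
  L0 @0x18[21] → 0x2E007  P=1,RW=1,US=1,PS=0
  L1 @0x2E[12] → 0x30007  P=1,RW=1,US=1,PS=0
  L2 @0x30[8] → 0x31007  P=1,RW=1,US=1,PS=0
  L3 @0x31[0] → 0x25006  P=0,RW=1,US=1,PS=0
  ⇒ fault: PAGE_NOT_PRESENT  — 4 lookups
#3 VA=0xE85010191AE (w,kernel):
  L0 @0x18[29] → 0x32007  P=1,RW=1,US=1,PS=0
  L1 @0x32[20] → 0x33007  P=1,RW=1,US=1,PS=0
  L2 @0x33[8] → 0x36007  P=1,RW=1,US=1,PS=0
  L3 @0x36[25] → 0x3A007  P=1,RW=1,US=1,PS=0
  ✓ 0x3A1AE  — 4 lookups
#4 VA=0xA02C2C1C6B0 (w,user):
  L0 @0x18[20] → 0x3D007  P=1,RW=1,US=1,PS=0
  L1 @0x3D[11] → 0x3F007  P=1,RW=1,US=1,PS=0
  L2 @0x3F[22] → 0x41007  P=1,RW=1,US=1,PS=0
  L3 @0x41[28] → 0x44007  P=1,RW=1,US=1,PS=0
  ✓ 0x446B0  — 4 lookups

Access #0 PA: 0x23427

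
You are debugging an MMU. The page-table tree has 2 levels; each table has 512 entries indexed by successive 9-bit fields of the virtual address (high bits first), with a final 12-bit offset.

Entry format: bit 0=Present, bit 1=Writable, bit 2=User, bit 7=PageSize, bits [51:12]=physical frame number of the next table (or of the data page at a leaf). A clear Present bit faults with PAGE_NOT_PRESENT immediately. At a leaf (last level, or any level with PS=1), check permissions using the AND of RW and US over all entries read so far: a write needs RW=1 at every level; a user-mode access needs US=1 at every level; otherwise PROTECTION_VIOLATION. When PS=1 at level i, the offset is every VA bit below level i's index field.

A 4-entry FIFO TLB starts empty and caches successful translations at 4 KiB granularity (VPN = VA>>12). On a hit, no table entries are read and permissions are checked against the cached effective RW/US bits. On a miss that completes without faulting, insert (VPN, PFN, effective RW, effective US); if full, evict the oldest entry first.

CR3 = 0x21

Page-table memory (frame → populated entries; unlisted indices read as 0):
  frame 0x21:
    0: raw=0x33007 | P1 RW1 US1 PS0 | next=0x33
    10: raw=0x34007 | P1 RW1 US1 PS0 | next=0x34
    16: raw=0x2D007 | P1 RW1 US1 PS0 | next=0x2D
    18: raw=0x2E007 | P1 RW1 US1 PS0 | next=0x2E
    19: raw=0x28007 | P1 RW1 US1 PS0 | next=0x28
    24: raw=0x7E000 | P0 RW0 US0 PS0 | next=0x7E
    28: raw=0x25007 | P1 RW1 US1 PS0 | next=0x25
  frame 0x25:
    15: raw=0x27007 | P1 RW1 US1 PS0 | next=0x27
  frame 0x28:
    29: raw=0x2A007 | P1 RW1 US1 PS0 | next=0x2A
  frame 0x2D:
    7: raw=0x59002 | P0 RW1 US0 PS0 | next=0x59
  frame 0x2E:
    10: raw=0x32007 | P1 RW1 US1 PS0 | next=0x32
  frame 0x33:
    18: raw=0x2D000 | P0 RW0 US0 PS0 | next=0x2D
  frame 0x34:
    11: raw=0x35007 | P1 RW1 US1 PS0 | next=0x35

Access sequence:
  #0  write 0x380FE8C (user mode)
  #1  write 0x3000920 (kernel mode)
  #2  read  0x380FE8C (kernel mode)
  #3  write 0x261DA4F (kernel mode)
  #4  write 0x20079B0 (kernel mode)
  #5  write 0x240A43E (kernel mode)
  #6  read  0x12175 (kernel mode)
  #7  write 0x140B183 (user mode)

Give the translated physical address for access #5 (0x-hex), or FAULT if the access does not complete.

Per-access translation:
#0 VA=0x380FE8C (w,user):
  lvl0: tbl 0x21, slot 28 ⇒ 0x25007 (P1/RW1/US1/PS0)
  lvl1: tbl 0x25, slot 15 ⇒ 0x27007 (P1/RW1/US1/PS0)
  ⇒ phys 0x27E8C  [2 reads]
#1 VA=0x3000920 (w,kernel):
  lvl0: tbl 0x21, slot 24 ⇒ 0x7E000 (P0/RW0/US0/PS0)
  ⇒ fault: PAGE_NOT_PRESENT  — 1 lookups
#2 VA=0x380FE8C (r,kernel):
  TLB hit vpn=0x380F → PA=0x27E8C
#3 VA=0x261DA4F (w,kernel):
  lvl0: tbl 0x21, slot 19 ⇒ 0x28007 (P1/RW1/US1/PS0)
  lvl1: tbl 0x28, slot 29 ⇒ 0x2A007 (P1/RW1/US1/PS0)
  ⇒ phys 0x2AA4F  [2 reads]
#4 VA=0x20079B0 (w,kernel):
  lvl0: tbl 0x21, slot 16 ⇒ 0x2D007 (P1/RW1/US1/PS0)
  lvl1: tbl 0x2D, slot 7 ⇒ 0x59002 (P0/RW1/US0/PS0)
  ⇒ fault: PAGE_NOT_PRESENT  — 2 lookups
#5 VA=0x240A43E (w,kernel):
  lvl0: tbl 0x21, slot 18 ⇒ 0x2E007 (P1/RW1/US1/PS0)
  lvl1: tbl 0x2E, slot 10 ⇒ 0x32007 (P1/RW1/US1/PS0)
  ⇒ phys 0x3243E  [2 reads]
#6 VA=0x12175 (r,kernel):
  lvl0: tbl 0x21, slot 0 ⇒ 0x33007 (P1/RW1/US1/PS0)
  lvl1: tbl 0x33, slot 18 ⇒ 0x2D000 (P0/RW0/US0/PS0)
  ⇒ fault: PAGE_NOT_PRESENT  — 2 lookups
#7 VA=0x140B183 (w,user):
  lvl0: tbl 0x21, slot 10 ⇒ 0x34007 (P1/RW1/US1/PS0)
  lvl1: tbl 0x34, slot 11 ⇒ 0x35007 (P1/RW1/US1/PS0)
  ⇒ phys 0x35183  [2 reads]

Access #5 PA: 0x3243E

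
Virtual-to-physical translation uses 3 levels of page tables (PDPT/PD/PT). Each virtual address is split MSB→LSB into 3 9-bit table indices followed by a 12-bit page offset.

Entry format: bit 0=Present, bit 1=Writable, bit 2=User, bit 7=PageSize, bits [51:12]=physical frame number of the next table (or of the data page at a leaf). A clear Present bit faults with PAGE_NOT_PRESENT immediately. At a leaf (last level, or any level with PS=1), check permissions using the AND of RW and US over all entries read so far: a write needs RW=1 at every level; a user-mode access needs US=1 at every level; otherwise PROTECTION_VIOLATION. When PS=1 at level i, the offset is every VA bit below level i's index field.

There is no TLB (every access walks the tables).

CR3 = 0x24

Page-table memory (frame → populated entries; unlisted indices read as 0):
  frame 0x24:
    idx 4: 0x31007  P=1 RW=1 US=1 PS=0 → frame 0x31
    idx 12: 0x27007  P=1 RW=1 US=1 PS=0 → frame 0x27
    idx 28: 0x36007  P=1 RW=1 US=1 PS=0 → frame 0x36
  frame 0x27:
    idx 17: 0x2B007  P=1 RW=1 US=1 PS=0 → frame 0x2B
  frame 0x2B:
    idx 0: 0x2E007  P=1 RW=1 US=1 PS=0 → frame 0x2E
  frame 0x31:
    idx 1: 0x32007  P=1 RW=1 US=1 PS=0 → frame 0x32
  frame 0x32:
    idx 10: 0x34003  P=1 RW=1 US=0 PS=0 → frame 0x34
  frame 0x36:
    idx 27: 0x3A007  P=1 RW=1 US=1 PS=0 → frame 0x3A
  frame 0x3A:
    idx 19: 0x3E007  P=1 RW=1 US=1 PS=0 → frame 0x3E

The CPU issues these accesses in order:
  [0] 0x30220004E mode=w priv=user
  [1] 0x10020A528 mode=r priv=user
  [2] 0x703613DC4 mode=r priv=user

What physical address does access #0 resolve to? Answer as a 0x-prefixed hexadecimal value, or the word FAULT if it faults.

Per-access translation:
#0 VA=0x30220004E (w,user):
  lvl0: tbl 0x24, slot 12 ⇒ 0x27007 (P1/RW1/US1/PS0)
  lvl1: tbl 0x27, slot 17 ⇒ 0x2B007 (P1/RW1/US1/PS0)
  lvl2: tbl 0x2B, slot 0 ⇒ 0x2E007 (P1/RW1/US1/PS0)
  ⇒ phys 0x2E04E  [3 reads]
#1 VA=0x10020A528 (r,user):
  lvl0: tbl 0x24, slot 4 ⇒ 0x31007 (P1/RW1/US1/PS0)
  lvl1: tbl 0x31, slot 1 ⇒ 0x32007 (P1/RW1/US1/PS0)
  lvl2: tbl 0x32, slot 10 ⇒ 0x34003 (P1/RW1/US0/PS0)
  → PROTECTION_VIOLATION  (3 entries read)
#2 VA=0x703613DC4 (r,user):
  lvl0: tbl 0x24, slot 28 ⇒ 0x36007 (P1/RW1/US1/PS0)
  lvl1: tbl 0x36, slot 27 ⇒ 0x3A007 (P1/RW1/US1/PS0)
  lvl2: tbl 0x3A, slot 19 ⇒ 0x3E007 (P1/RW1/US1/PS0)
  ⇒ phys 0x3EDC4  [3 reads]

Access #0 PA: 0x2E04E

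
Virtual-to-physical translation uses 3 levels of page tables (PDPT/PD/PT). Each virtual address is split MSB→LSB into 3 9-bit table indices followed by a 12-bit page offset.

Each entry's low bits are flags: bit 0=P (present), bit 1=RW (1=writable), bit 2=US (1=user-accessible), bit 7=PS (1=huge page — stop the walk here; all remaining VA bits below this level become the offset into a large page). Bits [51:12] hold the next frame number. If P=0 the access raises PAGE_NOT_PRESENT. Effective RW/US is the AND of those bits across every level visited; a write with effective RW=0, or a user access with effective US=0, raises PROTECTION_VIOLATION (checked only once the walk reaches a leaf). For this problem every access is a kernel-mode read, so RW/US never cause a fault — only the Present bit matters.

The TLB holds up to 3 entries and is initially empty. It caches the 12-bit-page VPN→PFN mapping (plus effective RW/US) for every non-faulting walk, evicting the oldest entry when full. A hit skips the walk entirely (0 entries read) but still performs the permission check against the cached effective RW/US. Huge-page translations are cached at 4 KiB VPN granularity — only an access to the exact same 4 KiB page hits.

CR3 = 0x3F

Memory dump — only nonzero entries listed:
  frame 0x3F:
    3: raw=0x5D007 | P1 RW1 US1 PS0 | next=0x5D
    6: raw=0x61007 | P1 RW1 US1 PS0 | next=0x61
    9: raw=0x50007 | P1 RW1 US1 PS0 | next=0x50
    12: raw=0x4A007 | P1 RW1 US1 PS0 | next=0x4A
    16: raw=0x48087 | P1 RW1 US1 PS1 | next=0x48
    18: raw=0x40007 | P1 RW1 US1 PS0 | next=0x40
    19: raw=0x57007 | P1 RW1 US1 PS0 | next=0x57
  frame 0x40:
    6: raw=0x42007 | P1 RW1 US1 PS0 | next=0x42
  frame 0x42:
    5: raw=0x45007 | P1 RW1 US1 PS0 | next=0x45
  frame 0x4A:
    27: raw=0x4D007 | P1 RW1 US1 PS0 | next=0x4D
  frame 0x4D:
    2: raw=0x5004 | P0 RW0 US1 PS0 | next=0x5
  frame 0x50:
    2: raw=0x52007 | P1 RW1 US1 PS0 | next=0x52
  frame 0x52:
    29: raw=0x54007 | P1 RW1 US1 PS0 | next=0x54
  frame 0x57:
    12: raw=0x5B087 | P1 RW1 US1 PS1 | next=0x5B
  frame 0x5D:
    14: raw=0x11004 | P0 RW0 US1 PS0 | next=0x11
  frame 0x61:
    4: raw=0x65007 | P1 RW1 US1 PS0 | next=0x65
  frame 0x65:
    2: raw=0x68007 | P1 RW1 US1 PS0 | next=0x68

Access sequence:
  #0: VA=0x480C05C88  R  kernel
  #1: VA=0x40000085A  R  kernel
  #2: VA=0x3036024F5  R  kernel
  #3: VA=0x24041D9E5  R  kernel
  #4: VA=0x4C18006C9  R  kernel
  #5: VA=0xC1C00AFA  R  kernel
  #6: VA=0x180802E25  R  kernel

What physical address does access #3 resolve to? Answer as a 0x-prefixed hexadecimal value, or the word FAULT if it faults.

Per-access translation:
#0 VA=0x480C05C88 (r,kernel):
  [0] read 0x3F idx=18: raw=0x40007 flags P=1 W=1 U=1 S=0
  [1] read 0x40 idx=6: raw=0x42007 flags P=1 W=1 U=1 S=0
  [2] read 0x42 idx=5: raw=0x45007 flags P=1 W=1 U=1 S=0
  ✓ 0x45C88  — 3 lookups
#1 VA=0x40000085A (r,kernel):
  [0] read 0x3F idx=16: raw=0x48087 flags P=1 W=1 U=1 S=1
  ✓ 0x4885A (huge @L0)  — 1 lookups
#2 VA=0x3036024F5 (r,kernel):
  [0] read 0x3F idx=12: raw=0x4A007 flags P=1 W=1 U=1 S=0
  [1] read 0x4A idx=27: raw=0x4D007 flags P=1 W=1 U=1 S=0
  [2] read 0x4D idx=2: raw=0x5004 flags P=0 W=0 U=1 S=0
  → PAGE_NOT_PRESENT  (3 entries read)
#3 VA=0x24041D9E5 (r,kernel):
  [0] read 0x3F idx=9: raw=0x50007 flags P=1 W=1 U=1 S=0
  [1] read 0x50 idx=2: raw=0x52007 flags P=1 W=1 U=1 S=0
  [2] read 0x52 idx=29: raw=0x54007 flags P=1 W=1 U=1 S=0
  ✓ 0x549E5  — 3 lookups
#4 VA=0x4C18006C9 (r,kernel):
  [0] read 0x3F idx=19: raw=0x57007 flags P=1 W=1 U=1 S=0
  [1] read 0x57 idx=12: raw=0x5B087 flags P=1 W=1 U=1 S=1
  ✓ 0x5B6C9 (huge @L1)  — 2 lookups
#5 VA=0xC1C00AFA (r,kernel):
  [0] read 0x3F idx=3: raw=0x5D007 flags P=1 W=1 U=1 S=0
  [1] read 0x5D idx=14: raw=0x11004 flags P=0 W=0 U=1 S=0
  → PAGE_NOT_PRESENT  (2 entries read)
#6 VA=0x180802E25 (r,kernel):
  [0] read 0x3F idx=6: raw=0x61007 flags P=1 W=1 U=1 S=0
  [1] read 0x61 idx=4: raw=0x65007 flags P=1 W=1 U=1 S=0
  [2] read 0x65 idx=2: raw=0x68007 flags P=1 W=1 U=1 S=0
  ✓ 0x68E25  — 3 lookups

Access #3 PA: 0x549E5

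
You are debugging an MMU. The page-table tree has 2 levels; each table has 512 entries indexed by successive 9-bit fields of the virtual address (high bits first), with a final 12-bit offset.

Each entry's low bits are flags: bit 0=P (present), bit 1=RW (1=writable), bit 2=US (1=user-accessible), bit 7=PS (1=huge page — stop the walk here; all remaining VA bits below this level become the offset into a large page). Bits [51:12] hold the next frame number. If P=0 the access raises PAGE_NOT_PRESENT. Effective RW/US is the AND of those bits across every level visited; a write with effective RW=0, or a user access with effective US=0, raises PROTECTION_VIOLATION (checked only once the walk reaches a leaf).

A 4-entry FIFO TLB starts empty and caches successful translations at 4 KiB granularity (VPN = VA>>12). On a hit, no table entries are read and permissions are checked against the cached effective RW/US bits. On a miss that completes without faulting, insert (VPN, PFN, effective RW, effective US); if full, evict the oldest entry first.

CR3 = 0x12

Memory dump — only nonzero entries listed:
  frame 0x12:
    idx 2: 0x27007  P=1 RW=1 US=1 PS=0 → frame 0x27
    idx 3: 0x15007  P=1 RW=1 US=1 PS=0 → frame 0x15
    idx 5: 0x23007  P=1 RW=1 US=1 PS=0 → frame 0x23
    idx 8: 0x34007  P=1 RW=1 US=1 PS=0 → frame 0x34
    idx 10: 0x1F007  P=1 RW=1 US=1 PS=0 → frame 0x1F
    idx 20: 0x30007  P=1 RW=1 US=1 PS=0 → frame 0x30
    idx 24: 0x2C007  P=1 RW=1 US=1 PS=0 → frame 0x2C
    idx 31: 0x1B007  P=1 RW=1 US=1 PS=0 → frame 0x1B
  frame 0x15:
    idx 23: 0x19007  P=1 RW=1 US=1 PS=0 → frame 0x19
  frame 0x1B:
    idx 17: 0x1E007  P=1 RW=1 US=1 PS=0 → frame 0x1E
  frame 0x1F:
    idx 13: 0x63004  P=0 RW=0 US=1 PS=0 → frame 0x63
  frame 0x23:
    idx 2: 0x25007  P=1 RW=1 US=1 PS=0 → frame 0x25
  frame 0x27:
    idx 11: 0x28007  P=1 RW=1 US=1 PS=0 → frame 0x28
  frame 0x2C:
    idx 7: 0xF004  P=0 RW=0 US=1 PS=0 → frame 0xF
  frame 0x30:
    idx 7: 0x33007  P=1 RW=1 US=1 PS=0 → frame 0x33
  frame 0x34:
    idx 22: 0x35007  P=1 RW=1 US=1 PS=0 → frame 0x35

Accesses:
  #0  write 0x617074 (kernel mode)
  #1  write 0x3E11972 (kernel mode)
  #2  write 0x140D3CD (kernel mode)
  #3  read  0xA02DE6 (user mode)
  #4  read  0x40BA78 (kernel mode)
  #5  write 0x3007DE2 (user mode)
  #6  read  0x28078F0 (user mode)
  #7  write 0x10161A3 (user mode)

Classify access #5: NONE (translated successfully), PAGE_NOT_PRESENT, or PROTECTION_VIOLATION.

Walk each access:
#0 VA=0x617074 (w,kernel):
  L0 @0x12[3] → 0x15007  P=1,RW=1,US=1,PS=0
  L1 @0x15[23] → 0x19007  P=1,RW=1,US=1,PS=0
  → PA=0x19074  (2 entries read)
#1 VA=0x3E11972 (w,kernel):
  L0 @0x12[31] → 0x1B007  P=1,RW=1,US=1,PS=0
  L1 @0x1B[17] → 0x1E007  P=1,RW=1,US=1,PS=0
  → PA=0x1E972  (2 entries read)
#2 VA=0x140D3CD (w,kernel):
  L0 @0x12[10] → 0x1F007  P=1,RW=1,US=1,PS=0
  L1 @0x1F[13] → 0x63004  P=0,RW=0,US=1,PS=0
  ⇒ fault: PAGE_NOT_PRESENT  — 2 lookups
#3 VA=0xA02DE6 (r,user):
  L0 @0x12[5] → 0x23007  P=1,RW=1,US=1,PS=0
  L1 @0x23[2] → 0x25007  P=1,RW=1,US=1,PS=0
  → PA=0x25DE6  (2 entries read)
#4 VA=0x40BA78 (r,kernel):
  L0 @0x12[2] → 0x27007  P=1,RW=1,US=1,PS=0
  L1 @0x27[11] → 0x28007  P=1,RW=1,US=1,PS=0
  → PA=0x28A78  (2 entries read)
#5 VA=0x3007DE2 (w,user):
  L0 @0x12[24] → 0x2C007  P=1,RW=1,US=1,PS=0
  L1 @0x2C[7] → 0xF004  P=0,RW=0,US=1,PS=0
  ⇒ fault: PAGE_NOT_PRESENT  — 2 lookups
#6 VA=0x28078F0 (r,user):
  L0 @0x12[20] → 0x30007  P=1,RW=1,US=1,PS=0
  L1 @0x30[7] → 0x33007  P=1,RW=1,US=1,PS=0
  → PA=0x338F0  (2 entries read)
#7 VA=0x10161A3 (w,user):
  L0 @0x12[8] → 0x34007  P=1,RW=1,US=1,PS=0
  L1 @0x34[22] → 0x35007  P=1,RW=1,US=1,PS=0
  → PA=0x351A3  (2 entries read)

Access #5 fault: PAGE_NOT_PRESENT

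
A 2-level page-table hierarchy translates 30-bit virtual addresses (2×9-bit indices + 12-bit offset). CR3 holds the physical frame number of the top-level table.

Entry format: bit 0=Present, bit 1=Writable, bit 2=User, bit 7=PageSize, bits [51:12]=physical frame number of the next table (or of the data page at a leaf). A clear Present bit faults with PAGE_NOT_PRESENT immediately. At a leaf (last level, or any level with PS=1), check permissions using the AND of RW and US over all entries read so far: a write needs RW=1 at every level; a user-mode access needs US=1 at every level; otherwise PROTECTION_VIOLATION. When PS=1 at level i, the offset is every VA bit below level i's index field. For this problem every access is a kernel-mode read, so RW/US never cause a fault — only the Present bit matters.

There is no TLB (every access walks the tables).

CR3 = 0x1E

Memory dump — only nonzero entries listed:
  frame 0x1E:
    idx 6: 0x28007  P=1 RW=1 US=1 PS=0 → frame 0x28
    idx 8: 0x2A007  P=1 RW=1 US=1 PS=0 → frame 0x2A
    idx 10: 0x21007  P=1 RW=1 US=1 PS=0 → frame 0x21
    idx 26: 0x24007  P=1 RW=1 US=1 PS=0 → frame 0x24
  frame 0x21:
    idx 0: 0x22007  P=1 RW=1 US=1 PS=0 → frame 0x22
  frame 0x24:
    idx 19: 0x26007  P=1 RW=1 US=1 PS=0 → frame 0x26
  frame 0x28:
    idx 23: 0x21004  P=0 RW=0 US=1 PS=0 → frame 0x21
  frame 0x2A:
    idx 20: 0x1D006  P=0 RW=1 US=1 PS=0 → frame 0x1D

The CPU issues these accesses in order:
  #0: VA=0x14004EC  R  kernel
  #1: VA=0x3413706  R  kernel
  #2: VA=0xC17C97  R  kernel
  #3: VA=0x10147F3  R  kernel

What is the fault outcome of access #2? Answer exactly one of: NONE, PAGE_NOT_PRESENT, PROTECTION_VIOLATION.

Walk each access:
#0 VA=0x14004EC (r,kernel):
  L0: frame=0x1E idx=10 entry=0x21007 [P=1 RW=1 US=1 PS=0]
  L1: frame=0x21 idx=0 entry=0x22007 [P=1 RW=1 US=1 PS=0]
  → PA=0x224EC  (2 entries read)
#1 VA=0x3413706 (r,kernel):
  L0: frame=0x1E idx=26 entry=0x24007 [P=1 RW=1 US=1 PS=0]
  L1: frame=0x24 idx=19 entry=0x26007 [P=1 RW=1 US=1 PS=0]
  → PA=0x26706  (2 entries read)
#2 VA=0xC17C97 (r,kernel):
  L0: frame=0x1E idx=6 entry=0x28007 [P=1 RW=1 US=1 PS=0]
  L1: frame=0x28 idx=23 entry=0x21004 [P=0 RW=0 US=1 PS=0]
  ⇒ fault: PAGE_NOT_PRESENT  — 2 lookups
#3 VA=0x10147F3 (r,kernel):
  L0: frame=0x1E idx=8 entry=0x2A007 [P=1 RW=1 US=1 PS=0]
  L1: frame=0x2A idx=20 entry=0x1D006 [P=0 RW=1 US=1 PS=0]
  ⇒ fault: PAGE_NOT_PRESENT  — 2 lookups

Access #2 fault: PAGE_NOT_PRESENT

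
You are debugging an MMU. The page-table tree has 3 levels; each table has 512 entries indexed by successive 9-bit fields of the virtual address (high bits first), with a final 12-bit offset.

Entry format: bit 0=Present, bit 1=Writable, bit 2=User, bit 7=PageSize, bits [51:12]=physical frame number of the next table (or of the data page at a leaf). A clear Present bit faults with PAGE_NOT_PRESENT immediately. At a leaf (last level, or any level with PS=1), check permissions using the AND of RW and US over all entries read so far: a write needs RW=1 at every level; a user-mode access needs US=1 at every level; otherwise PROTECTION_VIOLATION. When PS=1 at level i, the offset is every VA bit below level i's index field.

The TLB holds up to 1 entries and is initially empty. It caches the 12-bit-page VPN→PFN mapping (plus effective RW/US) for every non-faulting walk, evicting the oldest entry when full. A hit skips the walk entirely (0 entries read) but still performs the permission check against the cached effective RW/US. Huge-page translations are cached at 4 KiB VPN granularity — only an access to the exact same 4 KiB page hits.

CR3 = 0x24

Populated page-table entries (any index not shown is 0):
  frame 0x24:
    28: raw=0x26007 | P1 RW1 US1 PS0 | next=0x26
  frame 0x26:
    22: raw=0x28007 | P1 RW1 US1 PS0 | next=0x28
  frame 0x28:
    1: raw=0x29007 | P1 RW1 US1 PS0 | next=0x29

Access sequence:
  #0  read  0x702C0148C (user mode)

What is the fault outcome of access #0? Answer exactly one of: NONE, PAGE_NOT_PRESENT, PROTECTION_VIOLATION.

Trace:
#0 VA=0x702C0148C (r,user):
  lvl0: tbl 0x24, slot 28 ⇒ 0x26007 (P1/RW1/US1/PS0)
  lvl1: tbl 0x26, slot 22 ⇒ 0x28007 (P1/RW1/US1/PS0)
  lvl2: tbl 0x28, slot 1 ⇒ 0x29007 (P1/RW1/US1/PS0)
  → PA=0x2948C  (3 entries read)

Access #0 fault: NONE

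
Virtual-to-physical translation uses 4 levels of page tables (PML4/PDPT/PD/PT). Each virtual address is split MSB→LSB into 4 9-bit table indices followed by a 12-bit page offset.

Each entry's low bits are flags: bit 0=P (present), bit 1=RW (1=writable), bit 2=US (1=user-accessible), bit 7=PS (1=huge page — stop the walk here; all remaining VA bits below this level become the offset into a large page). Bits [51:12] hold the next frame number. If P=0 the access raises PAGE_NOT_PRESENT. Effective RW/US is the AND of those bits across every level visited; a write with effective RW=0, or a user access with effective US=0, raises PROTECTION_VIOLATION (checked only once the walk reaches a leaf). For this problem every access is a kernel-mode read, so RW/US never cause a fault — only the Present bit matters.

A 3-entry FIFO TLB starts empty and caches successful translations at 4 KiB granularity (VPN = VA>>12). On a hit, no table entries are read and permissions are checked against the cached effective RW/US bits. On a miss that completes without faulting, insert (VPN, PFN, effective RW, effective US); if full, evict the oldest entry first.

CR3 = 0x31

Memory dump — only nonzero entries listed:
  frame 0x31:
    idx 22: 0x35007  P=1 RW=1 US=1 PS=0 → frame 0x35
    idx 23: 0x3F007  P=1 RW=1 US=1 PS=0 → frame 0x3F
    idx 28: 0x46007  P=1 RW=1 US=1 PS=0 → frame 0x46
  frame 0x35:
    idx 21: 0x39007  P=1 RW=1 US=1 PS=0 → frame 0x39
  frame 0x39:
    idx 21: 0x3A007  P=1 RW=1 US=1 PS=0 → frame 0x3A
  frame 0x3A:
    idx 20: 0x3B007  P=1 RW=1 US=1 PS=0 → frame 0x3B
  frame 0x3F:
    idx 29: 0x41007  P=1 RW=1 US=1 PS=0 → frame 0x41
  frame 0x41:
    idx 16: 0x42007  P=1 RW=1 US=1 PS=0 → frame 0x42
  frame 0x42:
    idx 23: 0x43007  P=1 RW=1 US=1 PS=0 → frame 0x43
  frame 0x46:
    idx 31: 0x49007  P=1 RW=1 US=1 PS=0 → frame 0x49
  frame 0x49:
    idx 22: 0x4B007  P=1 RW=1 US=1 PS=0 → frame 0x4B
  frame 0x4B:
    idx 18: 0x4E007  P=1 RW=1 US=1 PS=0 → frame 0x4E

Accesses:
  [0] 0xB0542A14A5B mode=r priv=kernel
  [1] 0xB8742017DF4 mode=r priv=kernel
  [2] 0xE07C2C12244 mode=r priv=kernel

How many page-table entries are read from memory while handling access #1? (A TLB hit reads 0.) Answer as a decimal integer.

Walk each access:
#0 VA=0xB0542A14A5B (r,kernel):
  lvl0: tbl 0x31, slot 22 ⇒ 0x35007 (P1/RW1/US1/PS0)
  lvl1: tbl 0x35, slot 21 ⇒ 0x39007 (P1/RW1/US1/PS0)
  lvl2: tbl 0x39, slot 21 ⇒ 0x3A007 (P1/RW1/US1/PS0)
  lvl3: tbl 0x3A, slot 20 ⇒ 0x3B007 (P1/RW1/US1/PS0)
  ✓ 0x3BA5B  — 4 lookups
#1 VA=0xB8742017DF4 (r,kernel):
  lvl0: tbl 0x31, slot 23 ⇒ 0x3F007 (P1/RW1/US1/PS0)
  lvl1: tbl 0x3F, slot 29 ⇒ 0x41007 (P1/RW1/US1/PS0)
  lvl2: tbl 0x41, slot 16 ⇒ 0x42007 (P1/RW1/US1/PS0)
  lvl3: tbl 0x42, slot 23 ⇒ 0x43007 (P1/RW1/US1/PS0)
  ✓ 0x43DF4  — 4 lookups
#2 VA=0xE07C2C12244 (r,kernel):
  lvl0: tbl 0x31, slot 28 ⇒ 0x46007 (P1/RW1/US1/PS0)
  lvl1: tbl 0x46, slot 31 ⇒ 0x49007 (P1/RW1/US1/PS0)
  lvl2: tbl 0x49, slot 22 ⇒ 0x4B007 (P1/RW1/US1/PS0)
  lvl3: tbl 0x4B, slot 18 ⇒ 0x4E007 (P1/RW1/US1/PS0)
  ✓ 0x4E244  — 4 lookups

Entries read for #1: 4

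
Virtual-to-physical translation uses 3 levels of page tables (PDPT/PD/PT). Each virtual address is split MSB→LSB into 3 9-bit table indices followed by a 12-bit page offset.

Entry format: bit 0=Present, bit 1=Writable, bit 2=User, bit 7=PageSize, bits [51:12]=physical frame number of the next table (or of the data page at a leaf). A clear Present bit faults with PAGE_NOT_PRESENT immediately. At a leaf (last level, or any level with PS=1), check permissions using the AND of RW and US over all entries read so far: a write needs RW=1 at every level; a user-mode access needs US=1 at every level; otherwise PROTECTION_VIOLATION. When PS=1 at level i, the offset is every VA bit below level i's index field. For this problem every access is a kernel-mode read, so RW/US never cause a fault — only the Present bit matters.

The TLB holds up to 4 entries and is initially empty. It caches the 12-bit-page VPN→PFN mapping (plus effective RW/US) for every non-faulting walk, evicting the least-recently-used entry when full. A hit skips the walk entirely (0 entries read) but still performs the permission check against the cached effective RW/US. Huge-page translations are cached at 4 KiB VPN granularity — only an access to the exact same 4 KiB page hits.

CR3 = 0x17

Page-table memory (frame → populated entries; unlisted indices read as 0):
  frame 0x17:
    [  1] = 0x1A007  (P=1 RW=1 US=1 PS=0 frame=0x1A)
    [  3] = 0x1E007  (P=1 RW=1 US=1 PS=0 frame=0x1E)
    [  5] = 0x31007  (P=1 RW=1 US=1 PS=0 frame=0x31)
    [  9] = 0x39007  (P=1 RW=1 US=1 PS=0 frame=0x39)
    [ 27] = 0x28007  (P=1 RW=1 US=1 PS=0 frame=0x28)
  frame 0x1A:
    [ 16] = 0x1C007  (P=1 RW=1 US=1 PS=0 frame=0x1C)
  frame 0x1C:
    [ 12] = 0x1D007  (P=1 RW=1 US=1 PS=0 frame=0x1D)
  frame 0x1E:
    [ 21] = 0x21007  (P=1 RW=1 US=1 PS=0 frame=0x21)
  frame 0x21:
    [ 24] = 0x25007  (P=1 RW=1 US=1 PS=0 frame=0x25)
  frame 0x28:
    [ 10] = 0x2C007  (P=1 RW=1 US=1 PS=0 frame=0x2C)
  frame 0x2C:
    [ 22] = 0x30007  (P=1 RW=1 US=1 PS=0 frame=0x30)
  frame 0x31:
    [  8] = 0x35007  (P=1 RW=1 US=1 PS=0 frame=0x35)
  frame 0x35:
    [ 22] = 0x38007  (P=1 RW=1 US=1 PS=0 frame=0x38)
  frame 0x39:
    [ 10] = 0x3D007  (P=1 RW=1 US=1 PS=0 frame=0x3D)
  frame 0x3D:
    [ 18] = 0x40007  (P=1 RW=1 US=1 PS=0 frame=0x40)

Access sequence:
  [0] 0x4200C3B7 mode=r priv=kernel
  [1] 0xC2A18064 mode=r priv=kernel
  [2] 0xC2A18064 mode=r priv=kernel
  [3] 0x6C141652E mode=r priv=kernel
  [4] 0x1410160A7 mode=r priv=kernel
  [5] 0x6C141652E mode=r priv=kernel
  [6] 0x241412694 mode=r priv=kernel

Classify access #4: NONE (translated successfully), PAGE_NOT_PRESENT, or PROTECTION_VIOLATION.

Trace:
#0 VA=0x4200C3B7 (r,kernel):
  [0] read 0x17 idx=1: raw=0x1A007 flags P=1 W=1 U=1 S=0
  [1] read 0x1A idx=16: raw=0x1C007 flags P=1 W=1 U=1 S=0
  [2] read 0x1C idx=12: raw=0x1D007 flags P=1 W=1 U=1 S=0
  → PA=0x1D3B7  (3 entries read)
#1 VA=0xC2A18064 (r,kernel):
  [0] read 0x17 idx=3: raw=0x1E007 flags P=1 W=1 U=1 S=0
  [1] read 0x1E idx=21: raw=0x21007 flags P=1 W=1 U=1 S=0
  [2] read 0x21 idx=24: raw=0x25007 flags P=1 W=1 U=1 S=0
  → PA=0x25064  (3 entries read)
#2 VA=0xC2A18064 (r,kernel):
  TLB hit vpn=0xC2A18 → PA=0x25064
#3 VA=0x6C141652E (r,kernel):
  [0] read 0x17 idx=27: raw=0x28007 flags P=1 W=1 U=1 S=0
  [1] read 0x28 idx=10: raw=0x2C007 flags P=1 W=1 U=1 S=0
  [2] read 0x2C idx=22: raw=0x30007 flags P=1 W=1 U=1 S=0
  → PA=0x3052E  (3 entries read)
#4 VA=0x1410160A7 (r,kernel):
  [0] read 0x17 idx=5: raw=0x31007 flags P=1 W=1 U=1 S=0
  [1] read 0x31 idx=8: raw=0x35007 flags P=1 W=1 U=1 S=0
  [2] read 0x35 idx=22: raw=0x38007 flags P=1 W=1 U=1 S=0
  → PA=0x380A7  (3 entries read)
#5 VA=0x6C141652E (r,kernel):
  TLB hit vpn=0x6C1416 → PA=0x3052E
#6 VA=0x241412694 (r,kernel):
  [0] read 0x17 idx=9: raw=0x39007 flags P=1 W=1 U=1 S=0
  [1] read 0x39 idx=10: raw=0x3D007 flags P=1 W=1 U=1 S=0
  [2] read 0x3D idx=18: raw=0x40007 flags P=1 W=1 U=1 S=0
  → PA=0x40694  (3 entries read)

Access #4 fault: NONE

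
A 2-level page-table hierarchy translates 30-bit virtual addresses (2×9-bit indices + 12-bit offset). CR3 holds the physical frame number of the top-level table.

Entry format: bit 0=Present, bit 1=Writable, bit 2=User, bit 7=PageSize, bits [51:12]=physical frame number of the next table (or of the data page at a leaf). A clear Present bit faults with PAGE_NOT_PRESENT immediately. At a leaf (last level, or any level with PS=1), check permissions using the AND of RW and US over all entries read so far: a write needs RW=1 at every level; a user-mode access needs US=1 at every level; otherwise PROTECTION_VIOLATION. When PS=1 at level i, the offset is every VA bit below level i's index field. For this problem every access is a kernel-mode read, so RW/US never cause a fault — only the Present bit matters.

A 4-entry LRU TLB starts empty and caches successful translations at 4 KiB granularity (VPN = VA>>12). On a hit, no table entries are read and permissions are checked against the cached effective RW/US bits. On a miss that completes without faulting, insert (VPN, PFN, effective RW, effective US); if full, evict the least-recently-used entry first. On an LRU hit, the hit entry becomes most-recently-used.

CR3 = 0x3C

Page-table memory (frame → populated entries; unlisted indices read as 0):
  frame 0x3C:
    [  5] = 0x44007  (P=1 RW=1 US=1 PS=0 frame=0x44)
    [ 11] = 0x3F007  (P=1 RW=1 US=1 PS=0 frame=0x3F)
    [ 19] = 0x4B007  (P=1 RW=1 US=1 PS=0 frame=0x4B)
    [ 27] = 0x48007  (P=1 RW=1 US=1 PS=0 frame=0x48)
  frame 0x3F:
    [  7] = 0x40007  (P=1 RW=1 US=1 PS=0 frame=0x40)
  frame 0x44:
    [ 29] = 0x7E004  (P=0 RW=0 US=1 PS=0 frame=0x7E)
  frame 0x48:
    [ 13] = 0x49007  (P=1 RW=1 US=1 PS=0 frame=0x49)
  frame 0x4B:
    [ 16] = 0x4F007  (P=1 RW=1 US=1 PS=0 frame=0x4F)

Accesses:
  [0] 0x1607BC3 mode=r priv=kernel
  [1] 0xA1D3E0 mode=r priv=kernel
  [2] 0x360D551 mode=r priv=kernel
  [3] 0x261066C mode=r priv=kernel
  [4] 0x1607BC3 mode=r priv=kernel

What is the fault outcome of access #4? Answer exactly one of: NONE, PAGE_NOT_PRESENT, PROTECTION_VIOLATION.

Per-access translation:
#0 VA=0x1607BC3 (r,kernel):
  lvl0: tbl 0x3C, slot 11 ⇒ 0x3F007 (P1/RW1/US1/PS0)
  lvl1: tbl 0x3F, slot 7 ⇒ 0x40007 (P1/RW1/US1/PS0)
  ⇒ phys 0x40BC3  [2 reads]
#1 VA=0xA1D3E0 (r,kernel):
  lvl0: tbl 0x3C, slot 5 ⇒ 0x44007 (P1/RW1/US1/PS0)
  lvl1: tbl 0x44, slot 29 ⇒ 0x7E004 (P0/RW0/US1/PS0)
  ⇒ fault: PAGE_NOT_PRESENT  — 2 lookups
#2 VA=0x360D551 (r,kernel):
  lvl0: tbl 0x3C, slot 27 ⇒ 0x48007 (P1/RW1/US1/PS0)
  lvl1: tbl 0x48, slot 13 ⇒ 0x49007 (P1/RW1/US1/PS0)
  ⇒ phys 0x49551  [2 reads]
#3 VA=0x261066C (r,kernel):
  lvl0: tbl 0x3C, slot 19 ⇒ 0x4B007 (P1/RW1/US1/PS0)
  lvl1: tbl 0x4B, slot 16 ⇒ 0x4F007 (P1/RW1/US1/PS0)
  ⇒ phys 0x4F66C  [2 reads]
#4 VA=0x1607BC3 (r,kernel):
  TLB hit vpn=0x1607 → PA=0x40BC3

Access #4 fault: NONE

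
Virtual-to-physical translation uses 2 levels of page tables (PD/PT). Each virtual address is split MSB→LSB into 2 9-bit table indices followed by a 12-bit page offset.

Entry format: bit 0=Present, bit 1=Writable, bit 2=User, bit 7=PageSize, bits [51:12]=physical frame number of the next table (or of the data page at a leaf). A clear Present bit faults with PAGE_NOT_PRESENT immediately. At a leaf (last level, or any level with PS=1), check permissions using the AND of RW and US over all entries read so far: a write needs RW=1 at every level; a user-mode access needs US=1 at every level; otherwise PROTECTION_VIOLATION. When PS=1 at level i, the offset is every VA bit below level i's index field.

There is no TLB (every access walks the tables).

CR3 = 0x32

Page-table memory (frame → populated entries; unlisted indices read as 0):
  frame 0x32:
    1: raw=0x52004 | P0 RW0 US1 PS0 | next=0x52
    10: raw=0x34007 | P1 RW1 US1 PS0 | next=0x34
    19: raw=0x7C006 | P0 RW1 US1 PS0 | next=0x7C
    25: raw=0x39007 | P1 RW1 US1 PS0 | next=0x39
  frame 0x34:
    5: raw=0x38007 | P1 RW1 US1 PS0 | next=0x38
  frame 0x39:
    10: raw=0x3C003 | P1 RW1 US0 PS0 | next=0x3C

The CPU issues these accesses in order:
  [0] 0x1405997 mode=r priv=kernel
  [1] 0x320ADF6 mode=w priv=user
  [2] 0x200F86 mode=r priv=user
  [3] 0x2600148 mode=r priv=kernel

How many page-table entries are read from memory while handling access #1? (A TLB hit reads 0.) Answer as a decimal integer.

Trace:
#0 VA=0x1405997 (r,kernel):
  L0: frame=0x32 idx=10 entry=0x34007 [P=1 RW=1 US=1 PS=0]
  L1: frame=0x34 idx=5 entry=0x38007 [P=1 RW=1 US=1 PS=0]
  ✓ 0x38997  — 2 lookups
#1 VA=0x320ADF6 (w,user):
  L0: frame=0x32 idx=25 entry=0x39007 [P=1 RW=1 US=1 PS=0]
  L1: frame=0x39 idx=10 entry=0x3C003 [P=1 RW=1 US=0 PS=0]
  → PROTECTION_VIOLATION  (2 entries read)
#2 VA=0x200F86 (r,user):
  L0: frame=0x32 idx=1 entry=0x52004 [P=0 RW=0 US=1 PS=0]
  → PAGE_NOT_PRESENT  (1 entries read)
#3 VA=0x2600148 (r,kernel):
  L0: frame=0x32 idx=19 entry=0x7C006 [P=0 RW=1 US=1 PS=0]
  → PAGE_NOT_PRESENT  (1 entries read)

Entries read for #1: 2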